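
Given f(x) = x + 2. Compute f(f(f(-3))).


f(-3) = -1
f(-1) = 1
f(1) = 3

3


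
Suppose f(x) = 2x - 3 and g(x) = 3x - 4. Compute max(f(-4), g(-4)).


f(-4) = -11
g(-4) = -16
max = -11

-11


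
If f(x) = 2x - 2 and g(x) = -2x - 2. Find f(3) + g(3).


f(3) = 4
g(3) = -8
Sum = -4

-4


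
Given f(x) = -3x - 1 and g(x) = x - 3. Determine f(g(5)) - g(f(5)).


f(g(5)) = -7
g(f(5)) = -19
Difference = 12

12


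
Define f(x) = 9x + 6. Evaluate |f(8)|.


f(8) = 78
|78| = 78

78


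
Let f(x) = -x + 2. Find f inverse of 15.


-13


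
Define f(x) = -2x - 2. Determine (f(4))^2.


f(4) = -10
(-10)^2 = 100

100


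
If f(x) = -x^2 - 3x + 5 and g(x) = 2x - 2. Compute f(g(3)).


g(3) = 4
f(4) = (-1)*(4)^2 - 3*(4) + 5 = -23

-23


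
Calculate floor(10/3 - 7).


10/3 = 3.3333
3.3333 - 7 = -3.6667
floor(-3.6667) = -4

-4


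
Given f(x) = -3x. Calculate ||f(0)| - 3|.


f(0) = 0
|0| = 0
|0 - 3| = 3

3


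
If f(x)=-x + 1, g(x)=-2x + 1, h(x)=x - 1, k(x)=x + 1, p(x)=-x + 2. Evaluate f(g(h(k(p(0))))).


p(0) = 2
k(2) = 3
h(3) = 2
g(2) = -3
f(-3) = 4

4


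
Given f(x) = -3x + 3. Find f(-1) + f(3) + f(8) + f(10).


f(-1) = 6
f(3) = -6
f(8) = -21
f(10) = -27
Sum = -48

-48


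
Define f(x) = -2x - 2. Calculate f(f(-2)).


f(-2) = 2
f(2) = -6

-6


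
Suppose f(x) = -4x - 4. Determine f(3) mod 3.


2


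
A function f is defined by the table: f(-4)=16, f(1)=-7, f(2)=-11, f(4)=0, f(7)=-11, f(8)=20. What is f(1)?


Reading from the table at x = 1

-7


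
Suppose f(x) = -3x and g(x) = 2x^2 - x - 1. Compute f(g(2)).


g(2) = 5
f(5) = -15

-15


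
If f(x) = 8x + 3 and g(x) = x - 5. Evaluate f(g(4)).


g(4) = -1
f(-1) = -5

-5


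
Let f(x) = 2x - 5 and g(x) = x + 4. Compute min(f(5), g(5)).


f(5) = 5
g(5) = 9
min = 5

5


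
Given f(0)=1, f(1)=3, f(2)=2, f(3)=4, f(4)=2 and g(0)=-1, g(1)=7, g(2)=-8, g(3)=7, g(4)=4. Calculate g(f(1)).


f(1) = 3
g(3) = 7

7


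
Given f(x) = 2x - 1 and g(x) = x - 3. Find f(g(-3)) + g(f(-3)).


-23


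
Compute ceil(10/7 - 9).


10/7 = 1.4286
1.4286 - 9 = -7.5714
ceil(-7.5714) = -7

-7


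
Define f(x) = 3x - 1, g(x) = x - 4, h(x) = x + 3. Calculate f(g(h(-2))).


h(-2) = 1
g(1) = -3
f(-3) = -10

-10


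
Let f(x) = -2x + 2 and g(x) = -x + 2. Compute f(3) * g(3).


f(3) = -4
g(3) = -1
Product = 4

4


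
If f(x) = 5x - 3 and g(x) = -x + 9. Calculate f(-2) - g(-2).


-24


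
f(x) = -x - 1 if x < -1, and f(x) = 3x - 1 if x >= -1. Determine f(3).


3 satisfies x >= -1
f(3) = 8

8


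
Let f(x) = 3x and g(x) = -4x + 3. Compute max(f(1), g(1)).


f(1) = 3
g(1) = -1
max = 3

3


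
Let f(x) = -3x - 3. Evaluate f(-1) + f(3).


f(-1) = 0
f(3) = -12
Sum = -12

-12


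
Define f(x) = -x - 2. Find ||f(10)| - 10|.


f(10) = -12
|-12| = 12
|12 - 10| = 2

2


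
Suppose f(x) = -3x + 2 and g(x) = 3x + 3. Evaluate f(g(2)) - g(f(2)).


-16


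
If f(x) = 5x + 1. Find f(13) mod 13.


f(13) = 66
66 mod 13 = 1

1


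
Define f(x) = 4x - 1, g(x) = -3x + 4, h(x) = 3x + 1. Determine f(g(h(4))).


h(4) = 13
g(13) = -35
f(-35) = -141

-141


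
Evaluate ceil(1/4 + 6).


1/4 = 0.25
0.25 + 6 = 6.25
ceil(6.25) = 7

7


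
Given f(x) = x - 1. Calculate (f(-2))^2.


f(-2) = -3
(-3)^2 = 9

9


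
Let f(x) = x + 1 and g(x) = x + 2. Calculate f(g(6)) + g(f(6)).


f(g(6)) = 9
g(f(6)) = 9
Sum = 18

18


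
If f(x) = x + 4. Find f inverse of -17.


Solve x + 4 = -17
x = (-17 - 4) / 1 = -21

-21


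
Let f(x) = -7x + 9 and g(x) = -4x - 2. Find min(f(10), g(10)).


f(10) = -61
g(10) = -42
min = -61

-61


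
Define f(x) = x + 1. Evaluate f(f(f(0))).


f(0) = 1
f(1) = 2
f(2) = 3

3


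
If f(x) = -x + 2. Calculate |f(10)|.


f(10) = -8
|-8| = 8

8


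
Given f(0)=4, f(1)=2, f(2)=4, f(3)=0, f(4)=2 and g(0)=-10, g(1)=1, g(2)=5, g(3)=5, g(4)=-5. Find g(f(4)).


f(4) = 2
g(2) = 5

5


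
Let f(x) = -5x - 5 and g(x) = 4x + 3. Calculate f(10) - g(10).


f(10) = -55
g(10) = 43
Difference = -98

-98


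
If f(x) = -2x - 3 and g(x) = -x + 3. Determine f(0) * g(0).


f(0) = -3
g(0) = 3
Product = -9

-9


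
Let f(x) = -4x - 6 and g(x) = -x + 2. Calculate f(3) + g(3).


f(3) = -18
g(3) = -1
Sum = -19

-19


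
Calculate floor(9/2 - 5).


9/2 = 4.5
4.5 - 5 = -0.5
floor(-0.5) = -1

-1


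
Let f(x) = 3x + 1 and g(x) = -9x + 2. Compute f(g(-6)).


g(-6) = 56
f(56) = 169

169


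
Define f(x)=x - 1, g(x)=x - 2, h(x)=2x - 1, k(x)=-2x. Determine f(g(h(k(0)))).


k(0) = 0
h(0) = -1
g(-1) = -3
f(-3) = -4

-4


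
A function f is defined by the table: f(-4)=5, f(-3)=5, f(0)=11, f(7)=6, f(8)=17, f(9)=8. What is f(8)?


Reading from the table at x = 8

17


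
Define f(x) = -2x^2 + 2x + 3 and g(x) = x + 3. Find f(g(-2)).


g(-2) = 1
f(1) = (-2)*(1)^2 + 2*(1) + 3 = 3

3


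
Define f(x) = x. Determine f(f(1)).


1


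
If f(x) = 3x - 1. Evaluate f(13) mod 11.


f(13) = 38
38 mod 11 = 5

5


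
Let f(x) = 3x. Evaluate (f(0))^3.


0


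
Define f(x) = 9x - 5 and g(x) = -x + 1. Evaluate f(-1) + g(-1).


f(-1) = -14
g(-1) = 2
Sum = -12

-12


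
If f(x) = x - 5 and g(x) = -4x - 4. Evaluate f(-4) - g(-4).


f(-4) = -9
g(-4) = 12
Difference = -21

-21


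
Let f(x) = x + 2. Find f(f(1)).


f(1) = 3
f(3) = 5

5


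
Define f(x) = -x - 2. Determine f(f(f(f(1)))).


f(1) = -3
f(-3) = 1
f(1) = -3
f(-3) = 1

1


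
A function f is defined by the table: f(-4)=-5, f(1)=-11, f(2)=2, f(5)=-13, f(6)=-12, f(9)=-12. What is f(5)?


-13


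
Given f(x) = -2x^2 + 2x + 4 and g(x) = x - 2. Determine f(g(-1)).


g(-1) = -3
f(-3) = (-2)*(-3)^2 + 2*(-3) + 4 = -20

-20


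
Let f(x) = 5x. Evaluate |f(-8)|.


40


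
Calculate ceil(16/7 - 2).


1


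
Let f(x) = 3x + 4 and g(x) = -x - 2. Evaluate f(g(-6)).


g(-6) = 4
f(4) = 16

16


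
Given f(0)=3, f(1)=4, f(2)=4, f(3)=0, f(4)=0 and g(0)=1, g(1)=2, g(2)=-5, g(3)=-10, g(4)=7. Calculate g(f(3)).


f(3) = 0
g(0) = 1

1


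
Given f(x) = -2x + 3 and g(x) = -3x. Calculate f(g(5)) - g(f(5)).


f(g(5)) = 33
g(f(5)) = 21
Difference = 12

12


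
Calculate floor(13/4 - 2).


13/4 = 3.25
3.25 - 2 = 1.25
floor(1.25) = 1

1


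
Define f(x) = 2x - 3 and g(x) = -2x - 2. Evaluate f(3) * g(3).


f(3) = 3
g(3) = -8
Product = -24

-24


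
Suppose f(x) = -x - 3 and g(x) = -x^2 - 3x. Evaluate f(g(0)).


g(0) = 0
f(0) = -3

-3


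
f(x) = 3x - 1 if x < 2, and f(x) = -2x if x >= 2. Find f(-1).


-4


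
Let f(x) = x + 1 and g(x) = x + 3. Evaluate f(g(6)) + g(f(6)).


f(g(6)) = 10
g(f(6)) = 10
Sum = 20

20


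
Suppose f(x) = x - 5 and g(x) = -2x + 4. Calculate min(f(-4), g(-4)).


-9


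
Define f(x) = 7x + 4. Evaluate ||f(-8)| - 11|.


f(-8) = -52
|-52| = 52
|52 - 11| = 41

41


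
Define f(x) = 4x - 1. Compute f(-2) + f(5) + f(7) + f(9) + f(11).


f(-2) = -9
f(5) = 19
f(7) = 27
f(9) = 35
f(11) = 43
Sum = 115

115


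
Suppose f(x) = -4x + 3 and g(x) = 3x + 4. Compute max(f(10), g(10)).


f(10) = -37
g(10) = 34
max = 34

34


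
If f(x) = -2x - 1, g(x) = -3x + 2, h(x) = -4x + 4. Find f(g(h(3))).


h(3) = -8
g(-8) = 26
f(26) = -53

-53


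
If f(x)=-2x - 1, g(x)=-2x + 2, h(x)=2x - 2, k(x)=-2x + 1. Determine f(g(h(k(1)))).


k(1) = -1
h(-1) = -4
g(-4) = 10
f(10) = -21

-21


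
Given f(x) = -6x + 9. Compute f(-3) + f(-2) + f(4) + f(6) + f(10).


f(-3) = 27
f(-2) = 21
f(4) = -15
f(6) = -27
f(10) = -51
Sum = -45

-45


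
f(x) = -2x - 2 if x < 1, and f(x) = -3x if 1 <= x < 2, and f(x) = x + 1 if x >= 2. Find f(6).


6 satisfies x >= 2
f(6) = 7

7


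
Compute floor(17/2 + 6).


17/2 = 8.5
8.5 + 6 = 14.5
floor(14.5) = 14

14


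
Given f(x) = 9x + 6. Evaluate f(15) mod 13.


11


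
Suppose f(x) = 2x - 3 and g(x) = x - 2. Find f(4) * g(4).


10


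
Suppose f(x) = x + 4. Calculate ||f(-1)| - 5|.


2


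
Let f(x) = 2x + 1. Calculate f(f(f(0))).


f(0) = 1
f(1) = 3
f(3) = 7

7


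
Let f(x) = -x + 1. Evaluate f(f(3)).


f(3) = -2
f(-2) = 3

3


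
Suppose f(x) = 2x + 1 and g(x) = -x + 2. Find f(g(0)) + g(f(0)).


f(g(0)) = 5
g(f(0)) = 1
Sum = 6

6


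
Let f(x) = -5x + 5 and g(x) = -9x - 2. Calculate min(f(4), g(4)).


f(4) = -15
g(4) = -38
min = -38

-38


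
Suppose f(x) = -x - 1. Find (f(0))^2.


f(0) = -1
(-1)^2 = 1

1


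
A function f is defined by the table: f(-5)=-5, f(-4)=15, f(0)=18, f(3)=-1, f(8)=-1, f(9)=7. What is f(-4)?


Reading from the table at x = -4

15


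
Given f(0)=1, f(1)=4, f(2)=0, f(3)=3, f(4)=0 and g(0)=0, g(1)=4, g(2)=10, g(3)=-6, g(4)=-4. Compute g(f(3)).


f(3) = 3
g(3) = -6

-6


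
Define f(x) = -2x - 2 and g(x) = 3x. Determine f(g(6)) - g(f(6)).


f(g(6)) = -38
g(f(6)) = -42
Difference = 4

4


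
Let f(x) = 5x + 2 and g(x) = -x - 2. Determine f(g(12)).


g(12) = -14
f(-14) = -68

-68


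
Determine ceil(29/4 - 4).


29/4 = 7.25
7.25 - 4 = 3.25
ceil(3.25) = 4

4


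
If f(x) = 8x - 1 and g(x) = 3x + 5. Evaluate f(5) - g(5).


19


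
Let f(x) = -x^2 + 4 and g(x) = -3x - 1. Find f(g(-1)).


0


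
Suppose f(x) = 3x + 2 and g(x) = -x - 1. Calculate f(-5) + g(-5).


f(-5) = -13
g(-5) = 4
Sum = -9

-9


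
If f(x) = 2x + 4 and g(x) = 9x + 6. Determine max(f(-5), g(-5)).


-6


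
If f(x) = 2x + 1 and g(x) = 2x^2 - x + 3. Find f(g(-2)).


g(-2) = 13
f(13) = 27

27


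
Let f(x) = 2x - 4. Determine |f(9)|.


14


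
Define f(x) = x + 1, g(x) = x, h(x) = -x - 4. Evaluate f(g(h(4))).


h(4) = -8
g(-8) = -8
f(-8) = -7

-7


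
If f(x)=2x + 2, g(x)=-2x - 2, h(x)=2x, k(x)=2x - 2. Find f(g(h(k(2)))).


k(2) = 2
h(2) = 4
g(4) = -10
f(-10) = -18

-18


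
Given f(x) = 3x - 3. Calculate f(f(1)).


-3


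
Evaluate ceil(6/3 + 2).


4


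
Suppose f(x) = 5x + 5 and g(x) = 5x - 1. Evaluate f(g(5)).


g(5) = 24
f(24) = 125

125


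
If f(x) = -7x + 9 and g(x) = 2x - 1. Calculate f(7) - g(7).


f(7) = -40
g(7) = 13
Difference = -53

-53


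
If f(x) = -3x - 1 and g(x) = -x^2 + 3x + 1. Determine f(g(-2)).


g(-2) = -9
f(-9) = 26

26


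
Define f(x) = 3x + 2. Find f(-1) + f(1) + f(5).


21


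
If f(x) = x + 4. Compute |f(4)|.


f(4) = 8
|8| = 8

8


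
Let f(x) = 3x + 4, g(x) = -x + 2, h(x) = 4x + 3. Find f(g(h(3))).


h(3) = 15
g(15) = -13
f(-13) = -35

-35


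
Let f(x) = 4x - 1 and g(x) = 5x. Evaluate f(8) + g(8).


f(8) = 31
g(8) = 40
Sum = 71

71


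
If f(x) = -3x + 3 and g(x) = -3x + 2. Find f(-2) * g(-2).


f(-2) = 9
g(-2) = 8
Product = 72

72


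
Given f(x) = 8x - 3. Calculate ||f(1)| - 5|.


f(1) = 5
|5| = 5
|5 - 5| = 0

0


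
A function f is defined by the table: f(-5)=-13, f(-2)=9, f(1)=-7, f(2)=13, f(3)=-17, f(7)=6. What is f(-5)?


Reading from the table at x = -5

-13


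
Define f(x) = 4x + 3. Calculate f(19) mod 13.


f(19) = 79
79 mod 13 = 1

1


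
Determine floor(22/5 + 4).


22/5 = 4.4
4.4 + 4 = 8.4
floor(8.4) = 8

8


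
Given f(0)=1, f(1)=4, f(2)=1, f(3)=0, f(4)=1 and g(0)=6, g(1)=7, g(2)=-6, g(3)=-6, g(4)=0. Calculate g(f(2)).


7


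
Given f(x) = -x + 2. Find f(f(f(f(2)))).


f(2) = 0
f(0) = 2
f(2) = 0
f(0) = 2

2


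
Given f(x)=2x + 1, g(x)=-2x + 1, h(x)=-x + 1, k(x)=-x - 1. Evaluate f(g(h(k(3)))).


k(3) = -4
h(-4) = 5
g(5) = -9
f(-9) = -17

-17


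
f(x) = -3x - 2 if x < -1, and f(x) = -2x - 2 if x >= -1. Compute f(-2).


-2 satisfies x < -1
f(-2) = 4

4


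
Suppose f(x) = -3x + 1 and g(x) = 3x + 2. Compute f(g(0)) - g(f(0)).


f(g(0)) = -5
g(f(0)) = 5
Difference = -10

-10


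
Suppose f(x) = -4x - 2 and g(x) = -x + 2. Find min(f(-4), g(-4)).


6


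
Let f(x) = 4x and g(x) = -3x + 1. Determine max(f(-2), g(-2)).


f(-2) = -8
g(-2) = 7
max = 7

7


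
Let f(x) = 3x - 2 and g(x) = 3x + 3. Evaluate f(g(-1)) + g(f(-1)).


-14


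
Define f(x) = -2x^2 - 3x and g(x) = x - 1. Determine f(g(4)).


-27


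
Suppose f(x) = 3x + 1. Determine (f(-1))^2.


f(-1) = -2
(-2)^2 = 4

4


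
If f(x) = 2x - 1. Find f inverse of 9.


Solve 2x - 1 = 9
x = (9 + 1) / 2 = 5

5


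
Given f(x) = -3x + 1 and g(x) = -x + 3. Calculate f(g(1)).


g(1) = 2
f(2) = -5

-5


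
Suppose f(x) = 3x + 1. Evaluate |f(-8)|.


f(-8) = -23
|-23| = 23

23


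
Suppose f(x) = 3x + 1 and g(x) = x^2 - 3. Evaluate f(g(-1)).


g(-1) = -2
f(-2) = -5

-5


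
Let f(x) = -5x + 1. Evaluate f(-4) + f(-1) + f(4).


f(-4) = 21
f(-1) = 6
f(4) = -19
Sum = 8

8


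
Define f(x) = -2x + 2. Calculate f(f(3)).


f(3) = -4
f(-4) = 10

10


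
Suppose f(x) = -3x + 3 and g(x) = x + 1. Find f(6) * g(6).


f(6) = -15
g(6) = 7
Product = -105

-105


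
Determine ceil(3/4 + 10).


3/4 = 0.75
0.75 + 10 = 10.75
ceil(10.75) = 11

11


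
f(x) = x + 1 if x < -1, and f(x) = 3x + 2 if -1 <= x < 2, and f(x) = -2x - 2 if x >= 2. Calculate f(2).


2 satisfies x >= 2
f(2) = -6

-6


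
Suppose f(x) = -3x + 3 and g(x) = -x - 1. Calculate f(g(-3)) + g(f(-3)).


-16


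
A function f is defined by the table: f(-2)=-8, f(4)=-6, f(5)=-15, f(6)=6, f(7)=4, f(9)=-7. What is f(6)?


6


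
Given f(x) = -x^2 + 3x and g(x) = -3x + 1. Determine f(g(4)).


g(4) = -11
f(-11) = (-1)*(-11)^2 + 3*(-11) = -154

-154


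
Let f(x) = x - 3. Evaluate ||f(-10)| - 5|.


f(-10) = -13
|-13| = 13
|13 - 5| = 8

8


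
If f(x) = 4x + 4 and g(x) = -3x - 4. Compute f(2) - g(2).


f(2) = 12
g(2) = -10
Difference = 22

22


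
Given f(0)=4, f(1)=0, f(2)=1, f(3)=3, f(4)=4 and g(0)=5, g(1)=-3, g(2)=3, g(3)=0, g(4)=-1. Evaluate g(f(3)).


f(3) = 3
g(3) = 0

0


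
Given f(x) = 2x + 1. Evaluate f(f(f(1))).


f(1) = 3
f(3) = 7
f(7) = 15

15


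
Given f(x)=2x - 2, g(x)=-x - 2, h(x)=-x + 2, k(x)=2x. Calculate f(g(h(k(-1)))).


k(-1) = -2
h(-2) = 4
g(4) = -6
f(-6) = -14

-14


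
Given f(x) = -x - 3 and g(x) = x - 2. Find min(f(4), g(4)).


f(4) = -7
g(4) = 2
min = -7

-7


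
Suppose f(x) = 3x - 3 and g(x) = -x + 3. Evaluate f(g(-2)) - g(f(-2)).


f(g(-2)) = 12
g(f(-2)) = 12
Difference = 0

0


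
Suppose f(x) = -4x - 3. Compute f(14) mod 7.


f(14) = -59
-59 mod 7 = 4

4


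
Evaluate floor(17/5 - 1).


17/5 = 3.4
3.4 - 1 = 2.4
floor(2.4) = 2

2


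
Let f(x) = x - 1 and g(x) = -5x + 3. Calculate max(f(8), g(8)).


f(8) = 7
g(8) = -37
max = 7

7


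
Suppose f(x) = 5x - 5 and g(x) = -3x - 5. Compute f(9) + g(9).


f(9) = 40
g(9) = -32
Sum = 8

8


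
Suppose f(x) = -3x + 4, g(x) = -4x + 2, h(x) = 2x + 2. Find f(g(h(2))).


h(2) = 6
g(6) = -22
f(-22) = 70

70


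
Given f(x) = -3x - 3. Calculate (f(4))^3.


f(4) = -15
(-15)^3 = -3375

-3375


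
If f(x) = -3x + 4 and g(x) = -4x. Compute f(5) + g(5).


f(5) = -11
g(5) = -20
Sum = -31

-31


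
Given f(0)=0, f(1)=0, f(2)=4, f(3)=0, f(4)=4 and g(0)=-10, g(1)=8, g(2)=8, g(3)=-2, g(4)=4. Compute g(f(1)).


f(1) = 0
g(0) = -10

-10


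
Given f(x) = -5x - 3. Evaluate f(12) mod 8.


f(12) = -63
-63 mod 8 = 1

1


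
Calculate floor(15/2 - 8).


15/2 = 7.5
7.5 - 8 = -0.5
floor(-0.5) = -1

-1


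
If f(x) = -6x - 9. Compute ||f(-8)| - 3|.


f(-8) = 39
|39| = 39
|39 - 3| = 36

36


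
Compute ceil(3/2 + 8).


10


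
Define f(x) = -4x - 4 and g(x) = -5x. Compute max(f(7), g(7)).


f(7) = -32
g(7) = -35
max = -32

-32


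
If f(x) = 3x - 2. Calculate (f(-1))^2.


f(-1) = -5
(-5)^2 = 25

25


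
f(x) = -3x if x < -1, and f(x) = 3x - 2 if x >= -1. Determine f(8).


8 satisfies x >= -1
f(8) = 22

22


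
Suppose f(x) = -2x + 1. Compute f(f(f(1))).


f(1) = -1
f(-1) = 3
f(3) = -5

-5


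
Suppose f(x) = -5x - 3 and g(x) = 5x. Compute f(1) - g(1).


f(1) = -8
g(1) = 5
Difference = -13

-13


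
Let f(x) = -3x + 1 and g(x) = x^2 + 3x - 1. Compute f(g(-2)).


10


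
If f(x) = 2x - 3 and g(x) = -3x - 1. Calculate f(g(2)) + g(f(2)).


-21


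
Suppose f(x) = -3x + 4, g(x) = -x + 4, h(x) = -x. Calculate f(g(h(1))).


h(1) = -1
g(-1) = 5
f(5) = -11

-11


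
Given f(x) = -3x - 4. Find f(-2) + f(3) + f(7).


f(-2) = 2
f(3) = -13
f(7) = -25
Sum = -36

-36


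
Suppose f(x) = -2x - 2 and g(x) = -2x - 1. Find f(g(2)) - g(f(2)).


f(g(2)) = 8
g(f(2)) = 11
Difference = -3

-3


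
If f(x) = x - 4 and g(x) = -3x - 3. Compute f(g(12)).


-43


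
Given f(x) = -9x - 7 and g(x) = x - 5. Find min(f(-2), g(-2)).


-7


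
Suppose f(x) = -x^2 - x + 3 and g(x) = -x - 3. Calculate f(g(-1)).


g(-1) = -2
f(-2) = (-1)*(-2)^2 - 1*(-2) + 3 = 1

1


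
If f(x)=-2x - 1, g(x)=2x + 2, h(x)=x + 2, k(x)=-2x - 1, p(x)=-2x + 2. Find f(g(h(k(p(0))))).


p(0) = 2
k(2) = -5
h(-5) = -3
g(-3) = -4
f(-4) = 7

7


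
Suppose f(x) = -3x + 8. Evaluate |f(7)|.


f(7) = -13
|-13| = 13

13


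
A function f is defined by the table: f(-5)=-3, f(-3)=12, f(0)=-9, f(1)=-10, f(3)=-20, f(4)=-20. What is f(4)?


Reading from the table at x = 4

-20


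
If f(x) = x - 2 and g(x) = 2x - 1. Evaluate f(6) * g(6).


f(6) = 4
g(6) = 11
Product = 44

44


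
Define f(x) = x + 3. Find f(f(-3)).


f(-3) = 0
f(0) = 3

3


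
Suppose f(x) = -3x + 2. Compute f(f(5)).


f(5) = -13
f(-13) = 41

41


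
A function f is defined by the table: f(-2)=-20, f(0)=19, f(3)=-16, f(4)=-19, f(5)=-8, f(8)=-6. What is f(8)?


Reading from the table at x = 8

-6


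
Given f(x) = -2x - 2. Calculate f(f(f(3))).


f(3) = -8
f(-8) = 14
f(14) = -30

-30


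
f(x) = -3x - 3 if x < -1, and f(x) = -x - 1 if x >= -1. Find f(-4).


-4 satisfies x < -1
f(-4) = 9

9


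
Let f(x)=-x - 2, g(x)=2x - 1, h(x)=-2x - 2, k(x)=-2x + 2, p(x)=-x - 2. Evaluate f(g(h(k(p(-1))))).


19


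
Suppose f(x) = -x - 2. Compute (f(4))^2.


f(4) = -6
(-6)^2 = 36

36


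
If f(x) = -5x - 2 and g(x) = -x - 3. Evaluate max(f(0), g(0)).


f(0) = -2
g(0) = -3
max = -2

-2


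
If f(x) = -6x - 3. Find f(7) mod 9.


f(7) = -45
-45 mod 9 = 0

0


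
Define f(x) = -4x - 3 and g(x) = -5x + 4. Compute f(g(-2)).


g(-2) = 14
f(14) = -59

-59


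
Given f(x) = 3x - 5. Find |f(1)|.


f(1) = -2
|-2| = 2

2


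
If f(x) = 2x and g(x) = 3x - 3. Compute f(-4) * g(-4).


120


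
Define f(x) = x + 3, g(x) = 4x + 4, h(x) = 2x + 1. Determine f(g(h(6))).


59


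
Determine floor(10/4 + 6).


10/4 = 2.5
2.5 + 6 = 8.5
floor(8.5) = 8

8


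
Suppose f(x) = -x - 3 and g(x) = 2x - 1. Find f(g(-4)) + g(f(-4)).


f(g(-4)) = 6
g(f(-4)) = 1
Sum = 7

7


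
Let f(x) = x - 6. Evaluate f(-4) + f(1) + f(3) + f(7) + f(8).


-15


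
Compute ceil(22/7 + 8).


22/7 = 3.1429
3.1429 + 8 = 11.1429
ceil(11.1429) = 12

12


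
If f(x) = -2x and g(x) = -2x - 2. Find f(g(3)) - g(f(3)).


6


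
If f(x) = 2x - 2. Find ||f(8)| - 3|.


f(8) = 14
|14| = 14
|14 - 3| = 11

11


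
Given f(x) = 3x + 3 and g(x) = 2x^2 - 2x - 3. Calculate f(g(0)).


g(0) = -3
f(-3) = -6

-6


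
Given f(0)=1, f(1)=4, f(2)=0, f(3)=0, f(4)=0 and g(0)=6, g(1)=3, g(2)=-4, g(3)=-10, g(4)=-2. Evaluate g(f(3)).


6


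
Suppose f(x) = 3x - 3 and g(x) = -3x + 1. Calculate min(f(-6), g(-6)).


f(-6) = -21
g(-6) = 19
min = -21

-21


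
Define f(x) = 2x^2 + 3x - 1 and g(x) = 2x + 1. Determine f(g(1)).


g(1) = 3
f(3) = 2*(3)^2 + 3*(3) - 1 = 26

26


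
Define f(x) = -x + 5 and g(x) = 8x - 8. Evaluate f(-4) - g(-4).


49


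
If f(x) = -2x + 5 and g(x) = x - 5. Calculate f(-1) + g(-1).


f(-1) = 7
g(-1) = -6
Sum = 1

1


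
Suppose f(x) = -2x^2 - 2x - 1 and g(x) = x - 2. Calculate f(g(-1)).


g(-1) = -3
f(-3) = (-2)*(-3)^2 - 2*(-3) - 1 = -13

-13


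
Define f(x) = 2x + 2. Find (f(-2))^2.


f(-2) = -2
(-2)^2 = 4

4


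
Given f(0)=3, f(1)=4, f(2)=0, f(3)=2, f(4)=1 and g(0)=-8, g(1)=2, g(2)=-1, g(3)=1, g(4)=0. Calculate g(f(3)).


f(3) = 2
g(2) = -1

-1


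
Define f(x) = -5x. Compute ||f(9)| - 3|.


f(9) = -45
|-45| = 45
|45 - 3| = 42

42


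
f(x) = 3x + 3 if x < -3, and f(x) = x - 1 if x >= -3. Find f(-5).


-5 satisfies x < -3
f(-5) = -12

-12


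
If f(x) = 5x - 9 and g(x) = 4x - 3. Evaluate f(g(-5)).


g(-5) = -23
f(-23) = -124

-124


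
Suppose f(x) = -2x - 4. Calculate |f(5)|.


14


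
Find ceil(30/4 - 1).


30/4 = 7.5
7.5 - 1 = 6.5
ceil(6.5) = 7

7


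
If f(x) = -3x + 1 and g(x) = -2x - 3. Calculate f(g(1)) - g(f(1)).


f(g(1)) = 16
g(f(1)) = 1
Difference = 15

15


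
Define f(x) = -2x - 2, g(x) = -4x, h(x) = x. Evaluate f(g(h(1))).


6


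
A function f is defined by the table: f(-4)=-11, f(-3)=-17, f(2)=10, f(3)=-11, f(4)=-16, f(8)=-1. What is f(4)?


Reading from the table at x = 4

-16


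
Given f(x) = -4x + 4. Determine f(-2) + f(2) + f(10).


f(-2) = 12
f(2) = -4
f(10) = -36
Sum = -28

-28


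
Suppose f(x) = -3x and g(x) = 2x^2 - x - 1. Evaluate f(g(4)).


g(4) = 27
f(27) = -81

-81


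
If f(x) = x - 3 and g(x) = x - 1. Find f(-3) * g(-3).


f(-3) = -6
g(-3) = -4
Product = 24

24


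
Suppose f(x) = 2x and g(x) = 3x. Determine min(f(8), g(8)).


16


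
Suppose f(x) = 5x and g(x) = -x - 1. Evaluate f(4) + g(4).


f(4) = 20
g(4) = -5
Sum = 15

15


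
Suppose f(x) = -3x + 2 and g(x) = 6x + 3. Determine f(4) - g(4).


f(4) = -10
g(4) = 27
Difference = -37

-37


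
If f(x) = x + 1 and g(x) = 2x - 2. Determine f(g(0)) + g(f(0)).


-1


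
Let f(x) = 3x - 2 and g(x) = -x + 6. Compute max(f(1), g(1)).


f(1) = 1
g(1) = 5
max = 5

5


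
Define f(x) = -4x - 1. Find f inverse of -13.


Solve -4x - 1 = -13
x = (-13 + 1) / (-4) = 3

3


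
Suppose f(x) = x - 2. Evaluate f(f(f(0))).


-6


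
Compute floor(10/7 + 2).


10/7 = 1.4286
1.4286 + 2 = 3.4286
floor(3.4286) = 3

3


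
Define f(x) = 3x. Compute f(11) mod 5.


f(11) = 33
33 mod 5 = 3

3


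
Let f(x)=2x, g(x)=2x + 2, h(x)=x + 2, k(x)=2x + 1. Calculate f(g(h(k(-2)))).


k(-2) = -3
h(-3) = -1
g(-1) = 0
f(0) = 0

0


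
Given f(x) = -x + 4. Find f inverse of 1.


Solve -x + 4 = 1
x = (1 - 4) / (-1) = 3

3


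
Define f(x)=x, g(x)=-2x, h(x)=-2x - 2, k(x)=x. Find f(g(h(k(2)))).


12


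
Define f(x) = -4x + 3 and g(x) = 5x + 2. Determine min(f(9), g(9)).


f(9) = -33
g(9) = 47
min = -33

-33


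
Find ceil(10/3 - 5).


10/3 = 3.3333
3.3333 - 5 = -1.6667
ceil(-1.6667) = -1

-1


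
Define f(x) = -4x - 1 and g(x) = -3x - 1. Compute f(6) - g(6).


f(6) = -25
g(6) = -19
Difference = -6

-6


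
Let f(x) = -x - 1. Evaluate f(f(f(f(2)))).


f(2) = -3
f(-3) = 2
f(2) = -3
f(-3) = 2

2


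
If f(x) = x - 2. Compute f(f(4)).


f(4) = 2
f(2) = 0

0


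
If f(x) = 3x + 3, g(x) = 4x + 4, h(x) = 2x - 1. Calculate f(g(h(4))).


h(4) = 7
g(7) = 32
f(32) = 99

99


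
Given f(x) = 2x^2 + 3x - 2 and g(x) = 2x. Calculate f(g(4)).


g(4) = 8
f(8) = 2*(8)^2 + 3*(8) - 2 = 150

150


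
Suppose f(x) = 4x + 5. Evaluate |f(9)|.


f(9) = 41
|41| = 41

41


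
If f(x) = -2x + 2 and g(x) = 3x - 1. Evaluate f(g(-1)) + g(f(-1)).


f(g(-1)) = 10
g(f(-1)) = 11
Sum = 21

21


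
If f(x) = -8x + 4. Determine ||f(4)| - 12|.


16


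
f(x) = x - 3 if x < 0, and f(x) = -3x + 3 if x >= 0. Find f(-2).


-2 satisfies x < 0
f(-2) = -5

-5


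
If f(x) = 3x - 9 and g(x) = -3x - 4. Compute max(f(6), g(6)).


f(6) = 9
g(6) = -22
max = 9

9


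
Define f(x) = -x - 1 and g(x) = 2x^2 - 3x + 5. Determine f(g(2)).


g(2) = 7
f(7) = -8

-8


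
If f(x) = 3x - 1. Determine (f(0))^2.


1


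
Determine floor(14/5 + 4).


14/5 = 2.8
2.8 + 4 = 6.8
floor(6.8) = 6

6


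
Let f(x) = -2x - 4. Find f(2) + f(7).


f(2) = -8
f(7) = -18
Sum = -26

-26


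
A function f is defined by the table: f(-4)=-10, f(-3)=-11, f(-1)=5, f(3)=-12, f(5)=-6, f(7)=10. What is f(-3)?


Reading from the table at x = -3

-11


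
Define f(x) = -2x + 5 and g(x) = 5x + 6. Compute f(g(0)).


g(0) = 6
f(6) = -7

-7


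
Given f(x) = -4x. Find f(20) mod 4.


f(20) = -80
-80 mod 4 = 0

0


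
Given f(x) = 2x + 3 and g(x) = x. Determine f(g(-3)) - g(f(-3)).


f(g(-3)) = -3
g(f(-3)) = -3
Difference = 0

0


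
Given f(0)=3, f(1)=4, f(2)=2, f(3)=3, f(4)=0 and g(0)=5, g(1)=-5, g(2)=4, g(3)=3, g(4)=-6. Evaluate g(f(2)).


f(2) = 2
g(2) = 4

4


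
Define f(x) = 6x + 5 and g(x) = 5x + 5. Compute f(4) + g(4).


f(4) = 29
g(4) = 25
Sum = 54

54


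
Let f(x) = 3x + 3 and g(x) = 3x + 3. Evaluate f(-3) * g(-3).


f(-3) = -6
g(-3) = -6
Product = 36

36


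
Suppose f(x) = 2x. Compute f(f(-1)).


f(-1) = -2
f(-2) = -4

-4


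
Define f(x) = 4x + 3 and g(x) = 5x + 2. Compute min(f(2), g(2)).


f(2) = 11
g(2) = 12
min = 11

11


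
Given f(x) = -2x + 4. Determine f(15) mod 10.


4


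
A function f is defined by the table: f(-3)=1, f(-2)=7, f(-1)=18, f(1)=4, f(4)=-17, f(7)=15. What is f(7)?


Reading from the table at x = 7

15


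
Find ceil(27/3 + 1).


27/3 = 9
9 + 1 = 10
ceil(10) = 10

10


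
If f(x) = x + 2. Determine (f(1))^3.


27


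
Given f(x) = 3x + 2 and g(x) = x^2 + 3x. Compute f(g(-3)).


g(-3) = 0
f(0) = 2

2


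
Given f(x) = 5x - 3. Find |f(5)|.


f(5) = 22
|22| = 22

22


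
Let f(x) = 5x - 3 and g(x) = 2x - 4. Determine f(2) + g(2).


f(2) = 7
g(2) = 0
Sum = 7

7


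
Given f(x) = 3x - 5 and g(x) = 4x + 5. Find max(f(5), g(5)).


f(5) = 10
g(5) = 25
max = 25

25


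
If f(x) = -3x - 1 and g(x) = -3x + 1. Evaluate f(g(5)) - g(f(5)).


f(g(5)) = 41
g(f(5)) = 49
Difference = -8

-8


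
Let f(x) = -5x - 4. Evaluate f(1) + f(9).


f(1) = -9
f(9) = -49
Sum = -58

-58


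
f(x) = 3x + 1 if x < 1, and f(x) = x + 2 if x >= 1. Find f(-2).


-2 satisfies x < 1
f(-2) = -5

-5


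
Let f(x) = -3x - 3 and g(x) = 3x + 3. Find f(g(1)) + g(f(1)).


f(g(1)) = -21
g(f(1)) = -15
Sum = -36

-36


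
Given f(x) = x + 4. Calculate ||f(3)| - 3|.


4


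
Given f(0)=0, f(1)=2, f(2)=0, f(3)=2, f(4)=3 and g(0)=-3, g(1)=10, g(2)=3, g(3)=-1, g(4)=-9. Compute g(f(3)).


f(3) = 2
g(2) = 3

3


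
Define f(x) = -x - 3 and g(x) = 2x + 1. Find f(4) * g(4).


f(4) = -7
g(4) = 9
Product = -63

-63


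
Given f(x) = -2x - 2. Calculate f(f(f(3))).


f(3) = -8
f(-8) = 14
f(14) = -30

-30


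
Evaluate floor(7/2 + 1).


7/2 = 3.5
3.5 + 1 = 4.5
floor(4.5) = 4

4


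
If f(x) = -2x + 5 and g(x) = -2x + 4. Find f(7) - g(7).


f(7) = -9
g(7) = -10
Difference = 1

1


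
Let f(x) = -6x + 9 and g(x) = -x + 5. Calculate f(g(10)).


g(10) = -5
f(-5) = 39

39


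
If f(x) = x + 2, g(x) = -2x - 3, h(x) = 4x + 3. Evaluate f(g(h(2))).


h(2) = 11
g(11) = -25
f(-25) = -23

-23


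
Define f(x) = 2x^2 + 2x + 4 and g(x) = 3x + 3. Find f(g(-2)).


g(-2) = -3
f(-3) = 2*(-3)^2 + 2*(-3) + 4 = 16

16


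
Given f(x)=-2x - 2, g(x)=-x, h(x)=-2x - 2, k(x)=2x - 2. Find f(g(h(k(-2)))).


k(-2) = -6
h(-6) = 10
g(10) = -10
f(-10) = 18

18


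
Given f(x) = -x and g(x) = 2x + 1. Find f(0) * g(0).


f(0) = 0
g(0) = 1
Product = 0

0


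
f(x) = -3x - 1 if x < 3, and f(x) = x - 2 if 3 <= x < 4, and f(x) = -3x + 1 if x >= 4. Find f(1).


1 satisfies x < 3
f(1) = -4

-4


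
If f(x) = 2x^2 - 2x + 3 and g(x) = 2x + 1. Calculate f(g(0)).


g(0) = 1
f(1) = 2*(1)^2 - 2*(1) + 3 = 3

3


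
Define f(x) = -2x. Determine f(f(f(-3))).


f(-3) = 6
f(6) = -12
f(-12) = 24

24


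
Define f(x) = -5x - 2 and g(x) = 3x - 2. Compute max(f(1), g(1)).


f(1) = -7
g(1) = 1
max = 1

1


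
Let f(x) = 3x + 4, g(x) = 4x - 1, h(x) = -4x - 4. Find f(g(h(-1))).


h(-1) = 0
g(0) = -1
f(-1) = 1

1


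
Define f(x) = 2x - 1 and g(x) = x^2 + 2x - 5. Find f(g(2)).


g(2) = 3
f(3) = 5

5


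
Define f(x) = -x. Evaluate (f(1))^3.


f(1) = -1
(-1)^3 = -1

-1


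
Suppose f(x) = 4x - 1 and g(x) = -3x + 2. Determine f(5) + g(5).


f(5) = 19
g(5) = -13
Sum = 6

6


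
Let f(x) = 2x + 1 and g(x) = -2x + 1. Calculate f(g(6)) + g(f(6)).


f(g(6)) = -21
g(f(6)) = -25
Sum = -46

-46


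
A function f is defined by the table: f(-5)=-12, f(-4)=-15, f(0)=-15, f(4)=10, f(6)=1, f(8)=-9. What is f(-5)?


Reading from the table at x = -5

-12


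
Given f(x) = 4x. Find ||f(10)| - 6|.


f(10) = 40
|40| = 40
|40 - 6| = 34

34


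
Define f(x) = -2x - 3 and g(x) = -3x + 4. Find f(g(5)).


g(5) = -11
f(-11) = 19

19


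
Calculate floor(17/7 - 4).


17/7 = 2.4286
2.4286 - 4 = -1.5714
floor(-1.5714) = -2

-2


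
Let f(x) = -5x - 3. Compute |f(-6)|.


f(-6) = 27
|27| = 27

27


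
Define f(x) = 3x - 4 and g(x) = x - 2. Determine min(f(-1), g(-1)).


f(-1) = -7
g(-1) = -3
min = -7

-7


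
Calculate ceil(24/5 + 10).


24/5 = 4.8
4.8 + 10 = 14.8
ceil(14.8) = 15

15


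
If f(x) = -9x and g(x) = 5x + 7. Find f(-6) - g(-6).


f(-6) = 54
g(-6) = -23
Difference = 77

77


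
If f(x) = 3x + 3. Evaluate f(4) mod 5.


f(4) = 15
15 mod 5 = 0

0


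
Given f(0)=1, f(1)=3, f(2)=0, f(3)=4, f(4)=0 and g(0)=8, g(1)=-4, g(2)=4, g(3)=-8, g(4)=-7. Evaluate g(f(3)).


f(3) = 4
g(4) = -7

-7


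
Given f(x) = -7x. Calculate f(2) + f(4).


f(2) = -14
f(4) = -28
Sum = -42

-42


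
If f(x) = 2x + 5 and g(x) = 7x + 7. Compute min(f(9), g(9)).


f(9) = 23
g(9) = 70
min = 23

23


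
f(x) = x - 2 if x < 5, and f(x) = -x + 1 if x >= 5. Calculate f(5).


5 satisfies x >= 5
f(5) = -4

-4


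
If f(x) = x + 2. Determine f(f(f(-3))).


f(-3) = -1
f(-1) = 1
f(1) = 3

3


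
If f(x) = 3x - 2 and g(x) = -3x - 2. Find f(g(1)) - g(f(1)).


f(g(1)) = -17
g(f(1)) = -5
Difference = -12

-12


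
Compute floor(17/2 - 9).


17/2 = 8.5
8.5 - 9 = -0.5
floor(-0.5) = -1

-1


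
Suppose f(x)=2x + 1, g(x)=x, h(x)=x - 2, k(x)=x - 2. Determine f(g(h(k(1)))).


k(1) = -1
h(-1) = -3
g(-3) = -3
f(-3) = -5

-5


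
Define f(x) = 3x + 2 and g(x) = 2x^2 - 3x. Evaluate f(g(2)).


g(2) = 2
f(2) = 8

8


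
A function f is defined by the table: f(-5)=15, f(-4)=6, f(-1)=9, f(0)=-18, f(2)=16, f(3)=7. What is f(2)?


Reading from the table at x = 2

16


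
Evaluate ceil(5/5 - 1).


5/5 = 1
1 - 1 = 0
ceil(0) = 0

0


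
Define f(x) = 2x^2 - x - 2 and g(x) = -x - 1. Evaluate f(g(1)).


g(1) = -2
f(-2) = 2*(-2)^2 - 1*(-2) - 2 = 8

8


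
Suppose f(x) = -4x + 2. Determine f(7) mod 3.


f(7) = -26
-26 mod 3 = 1

1


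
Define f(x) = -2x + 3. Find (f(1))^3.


f(1) = 1
(1)^3 = 1

1


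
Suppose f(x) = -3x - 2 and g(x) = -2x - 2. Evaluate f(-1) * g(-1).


f(-1) = 1
g(-1) = 0
Product = 0

0


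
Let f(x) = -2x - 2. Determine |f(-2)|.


f(-2) = 2
|2| = 2

2


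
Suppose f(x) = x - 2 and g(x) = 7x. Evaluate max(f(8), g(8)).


56


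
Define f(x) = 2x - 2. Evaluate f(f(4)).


f(4) = 6
f(6) = 10

10


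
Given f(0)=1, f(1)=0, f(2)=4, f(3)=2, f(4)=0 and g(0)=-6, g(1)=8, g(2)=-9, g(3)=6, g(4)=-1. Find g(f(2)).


-1


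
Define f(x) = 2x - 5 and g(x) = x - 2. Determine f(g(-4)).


g(-4) = -6
f(-6) = -17

-17


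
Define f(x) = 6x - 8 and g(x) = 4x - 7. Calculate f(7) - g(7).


13


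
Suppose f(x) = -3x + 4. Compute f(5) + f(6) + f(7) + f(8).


f(5) = -11
f(6) = -14
f(7) = -17
f(8) = -20
Sum = -62

-62


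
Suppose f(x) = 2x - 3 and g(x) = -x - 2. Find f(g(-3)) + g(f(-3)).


f(g(-3)) = -1
g(f(-3)) = 7
Sum = 6

6


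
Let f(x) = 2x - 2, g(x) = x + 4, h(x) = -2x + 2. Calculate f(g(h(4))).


h(4) = -6
g(-6) = -2
f(-2) = -6

-6


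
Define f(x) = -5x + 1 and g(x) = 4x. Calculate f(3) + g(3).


f(3) = -14
g(3) = 12
Sum = -2

-2


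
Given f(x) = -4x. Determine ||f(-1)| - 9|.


f(-1) = 4
|4| = 4
|4 - 9| = 5

5


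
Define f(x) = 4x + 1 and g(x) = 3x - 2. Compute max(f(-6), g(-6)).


f(-6) = -23
g(-6) = -20
max = -20

-20


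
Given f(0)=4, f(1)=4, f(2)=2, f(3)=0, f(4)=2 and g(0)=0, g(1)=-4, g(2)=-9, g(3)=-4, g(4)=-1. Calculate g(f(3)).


f(3) = 0
g(0) = 0

0


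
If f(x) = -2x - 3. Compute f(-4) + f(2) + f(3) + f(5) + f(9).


f(-4) = 5
f(2) = -7
f(3) = -9
f(5) = -13
f(9) = -21
Sum = -45

-45


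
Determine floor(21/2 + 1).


11


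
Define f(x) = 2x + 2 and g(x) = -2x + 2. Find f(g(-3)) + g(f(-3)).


28


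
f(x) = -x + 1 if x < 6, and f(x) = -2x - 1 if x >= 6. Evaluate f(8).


-17


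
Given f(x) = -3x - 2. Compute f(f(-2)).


f(-2) = 4
f(4) = -14

-14


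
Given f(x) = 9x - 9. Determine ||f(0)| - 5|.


f(0) = -9
|-9| = 9
|9 - 5| = 4

4


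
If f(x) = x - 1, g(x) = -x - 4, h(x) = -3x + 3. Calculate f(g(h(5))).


h(5) = -12
g(-12) = 8
f(8) = 7

7


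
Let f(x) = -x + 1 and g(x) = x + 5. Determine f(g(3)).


g(3) = 8
f(8) = -7

-7


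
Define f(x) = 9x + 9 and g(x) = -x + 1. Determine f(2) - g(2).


28


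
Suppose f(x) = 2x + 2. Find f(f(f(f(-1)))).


14


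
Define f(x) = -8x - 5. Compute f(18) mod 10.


f(18) = -149
-149 mod 10 = 1

1


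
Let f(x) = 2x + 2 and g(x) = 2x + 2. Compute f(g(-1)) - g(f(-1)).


f(g(-1)) = 2
g(f(-1)) = 2
Difference = 0

0


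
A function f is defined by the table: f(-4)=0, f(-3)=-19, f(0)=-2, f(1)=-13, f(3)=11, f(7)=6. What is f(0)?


-2


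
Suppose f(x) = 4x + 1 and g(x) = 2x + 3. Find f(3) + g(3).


f(3) = 13
g(3) = 9
Sum = 22

22


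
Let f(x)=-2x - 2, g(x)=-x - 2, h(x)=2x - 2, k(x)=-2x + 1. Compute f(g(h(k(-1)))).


k(-1) = 3
h(3) = 4
g(4) = -6
f(-6) = 10

10


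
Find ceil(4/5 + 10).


4/5 = 0.8
0.8 + 10 = 10.8
ceil(10.8) = 11

11


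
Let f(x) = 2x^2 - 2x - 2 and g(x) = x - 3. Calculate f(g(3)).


-2


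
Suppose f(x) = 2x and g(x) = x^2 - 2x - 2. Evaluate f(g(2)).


-4


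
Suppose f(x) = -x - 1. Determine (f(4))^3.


f(4) = -5
(-5)^3 = -125

-125


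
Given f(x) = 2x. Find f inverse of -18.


Solve 2x = -18
x = (-18) / 2 = -9

-9


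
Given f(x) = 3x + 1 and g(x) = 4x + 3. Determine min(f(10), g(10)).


31


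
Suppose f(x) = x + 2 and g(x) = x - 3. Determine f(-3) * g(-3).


f(-3) = -1
g(-3) = -6
Product = 6

6


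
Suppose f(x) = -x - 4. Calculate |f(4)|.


f(4) = -8
|-8| = 8

8


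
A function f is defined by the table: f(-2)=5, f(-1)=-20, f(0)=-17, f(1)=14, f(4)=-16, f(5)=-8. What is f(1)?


Reading from the table at x = 1

14


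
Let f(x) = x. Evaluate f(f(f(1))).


f(1) = 1
f(1) = 1
f(1) = 1

1


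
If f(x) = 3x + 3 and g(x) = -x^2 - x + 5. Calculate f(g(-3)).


g(-3) = -1
f(-1) = 0

0


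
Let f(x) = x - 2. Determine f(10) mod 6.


f(10) = 8
8 mod 6 = 2

2


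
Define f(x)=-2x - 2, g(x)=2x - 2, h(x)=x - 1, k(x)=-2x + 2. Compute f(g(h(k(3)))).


k(3) = -4
h(-4) = -5
g(-5) = -12
f(-12) = 22

22


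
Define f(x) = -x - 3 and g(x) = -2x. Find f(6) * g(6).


108


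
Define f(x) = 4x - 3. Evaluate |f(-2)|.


f(-2) = -11
|-11| = 11

11


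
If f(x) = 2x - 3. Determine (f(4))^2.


f(4) = 5
(5)^2 = 25

25


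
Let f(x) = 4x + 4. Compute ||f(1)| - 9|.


f(1) = 8
|8| = 8
|8 - 9| = 1

1


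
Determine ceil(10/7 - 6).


10/7 = 1.4286
1.4286 - 6 = -4.5714
ceil(-4.5714) = -4

-4


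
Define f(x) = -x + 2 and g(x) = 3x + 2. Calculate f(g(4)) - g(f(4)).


f(g(4)) = -12
g(f(4)) = -4
Difference = -8

-8


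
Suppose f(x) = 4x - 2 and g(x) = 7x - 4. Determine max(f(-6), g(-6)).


f(-6) = -26
g(-6) = -46
max = -26

-26


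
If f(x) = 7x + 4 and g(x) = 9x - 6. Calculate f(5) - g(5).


f(5) = 39
g(5) = 39
Difference = 0

0


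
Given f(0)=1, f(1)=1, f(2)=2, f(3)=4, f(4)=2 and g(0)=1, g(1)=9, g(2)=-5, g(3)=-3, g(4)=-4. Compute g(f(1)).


f(1) = 1
g(1) = 9

9


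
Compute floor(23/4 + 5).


23/4 = 5.75
5.75 + 5 = 10.75
floor(10.75) = 10

10


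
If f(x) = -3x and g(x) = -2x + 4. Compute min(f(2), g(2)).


f(2) = -6
g(2) = 0
min = -6

-6


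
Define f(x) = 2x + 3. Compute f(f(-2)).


f(-2) = -1
f(-1) = 1

1


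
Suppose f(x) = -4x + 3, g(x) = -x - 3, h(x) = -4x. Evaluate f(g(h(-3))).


63


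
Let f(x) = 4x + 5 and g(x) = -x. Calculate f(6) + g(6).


f(6) = 29
g(6) = -6
Sum = 23

23


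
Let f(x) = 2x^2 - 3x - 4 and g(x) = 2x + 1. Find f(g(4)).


g(4) = 9
f(9) = 2*(9)^2 - 3*(9) - 4 = 131

131


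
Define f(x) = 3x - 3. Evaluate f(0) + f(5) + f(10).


f(0) = -3
f(5) = 12
f(10) = 27
Sum = 36

36


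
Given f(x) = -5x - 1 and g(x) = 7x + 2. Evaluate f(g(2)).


g(2) = 16
f(16) = -81

-81


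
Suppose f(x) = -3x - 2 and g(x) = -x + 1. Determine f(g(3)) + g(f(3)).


f(g(3)) = 4
g(f(3)) = 12
Sum = 16

16


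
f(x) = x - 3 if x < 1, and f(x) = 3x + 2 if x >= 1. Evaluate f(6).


20


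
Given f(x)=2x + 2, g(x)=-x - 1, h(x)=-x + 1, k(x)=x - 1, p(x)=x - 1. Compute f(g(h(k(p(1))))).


p(1) = 0
k(0) = -1
h(-1) = 2
g(2) = -3
f(-3) = -4

-4


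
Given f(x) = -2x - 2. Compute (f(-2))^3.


f(-2) = 2
(2)^3 = 8

8


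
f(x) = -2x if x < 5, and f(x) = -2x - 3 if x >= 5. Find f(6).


6 satisfies x >= 5
f(6) = -15

-15


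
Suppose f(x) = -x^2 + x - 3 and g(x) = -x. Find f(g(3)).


g(3) = -3
f(-3) = (-1)*(-3)^2 + 1*(-3) - 3 = -15

-15


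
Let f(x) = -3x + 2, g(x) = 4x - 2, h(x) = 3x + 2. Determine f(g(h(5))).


h(5) = 17
g(17) = 66
f(66) = -196

-196


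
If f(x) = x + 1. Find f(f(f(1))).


f(1) = 2
f(2) = 3
f(3) = 4

4


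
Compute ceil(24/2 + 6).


18


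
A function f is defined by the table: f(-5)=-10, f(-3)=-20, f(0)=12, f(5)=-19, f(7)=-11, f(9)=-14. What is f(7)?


Reading from the table at x = 7

-11


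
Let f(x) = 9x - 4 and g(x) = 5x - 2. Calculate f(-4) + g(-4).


f(-4) = -40
g(-4) = -22
Sum = -62

-62


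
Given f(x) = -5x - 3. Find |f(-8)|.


f(-8) = 37
|37| = 37

37


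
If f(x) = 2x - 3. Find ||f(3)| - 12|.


9


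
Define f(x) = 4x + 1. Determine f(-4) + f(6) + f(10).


f(-4) = -15
f(6) = 25
f(10) = 41
Sum = 51

51


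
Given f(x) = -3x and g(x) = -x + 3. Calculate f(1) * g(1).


f(1) = -3
g(1) = 2
Product = -6

-6


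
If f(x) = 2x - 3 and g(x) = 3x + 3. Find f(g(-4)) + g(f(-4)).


-51


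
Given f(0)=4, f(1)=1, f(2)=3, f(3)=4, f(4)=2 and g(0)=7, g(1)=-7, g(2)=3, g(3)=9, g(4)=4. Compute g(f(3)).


f(3) = 4
g(4) = 4

4


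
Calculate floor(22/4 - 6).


22/4 = 5.5
5.5 - 6 = -0.5
floor(-0.5) = -1

-1


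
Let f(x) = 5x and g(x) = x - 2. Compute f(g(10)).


g(10) = 8
f(8) = 40

40


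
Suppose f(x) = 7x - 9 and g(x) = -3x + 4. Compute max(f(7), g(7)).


f(7) = 40
g(7) = -17
max = 40

40
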